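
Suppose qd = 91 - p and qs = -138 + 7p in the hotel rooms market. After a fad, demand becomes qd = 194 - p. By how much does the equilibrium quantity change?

Original equilibrium: p* = 28.625, q* = 62.375.
New equilibrium: 194 - p = -138 + 7p, so 332 = 8p and p' = 41.5; q' = 194 − 1(41.5) = 152.5.
Change in quantity: 152.5 − 62.375 = 90.125.

Δq = 90.125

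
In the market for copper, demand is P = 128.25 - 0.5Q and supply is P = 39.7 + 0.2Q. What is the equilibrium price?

Set the two price expressions equal: 128.25 - 0.5Q = 39.7 + 0.2Q.
88.55 = 0.7Q, so Q* = 126.5.
P* = 128.25 − (0.5)(126.5) = 65.

P* = 65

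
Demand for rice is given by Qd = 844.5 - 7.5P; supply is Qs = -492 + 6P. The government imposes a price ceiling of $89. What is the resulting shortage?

Equilibrium price would be P* = 99, so the ceiling at 89 binds.
At P = 89: Qd = 844.5 − 7.5(89) = 177, Qs = -492 + 6(89) = 42.
Shortage = 177 − 42 = 135.

Shortage = 135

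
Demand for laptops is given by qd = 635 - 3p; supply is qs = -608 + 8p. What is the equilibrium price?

Set qd = qs: 635 - 3p = -608 + 8p.
1243 = 11p, so p* = 113.
q* = 635 − 3(113) = 296.

p* = 113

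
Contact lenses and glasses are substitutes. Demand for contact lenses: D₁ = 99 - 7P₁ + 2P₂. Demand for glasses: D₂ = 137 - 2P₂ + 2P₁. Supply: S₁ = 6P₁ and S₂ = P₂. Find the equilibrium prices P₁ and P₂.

Market 1: 99 - 7P₁ + 2P₂ = 6P₁ → 13P₁ - 2P₂ = 99.
Market 2: 3P₂ - 2P₁ = 137.
Eliminating P₂: 3×(1) + 2×(2) gives 35P₁ = 571, so P₁ = 571/35.
Back-substitute into (2): P₂ = (137 + 2×571/35) / 3 = 1979/35.

P₁ = 571/35, P₂ = 1979/35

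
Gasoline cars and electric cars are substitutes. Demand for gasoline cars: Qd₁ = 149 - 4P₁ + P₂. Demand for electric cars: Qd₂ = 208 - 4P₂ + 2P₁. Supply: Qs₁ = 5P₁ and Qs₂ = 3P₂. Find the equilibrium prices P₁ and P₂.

P₁ = 1251/61, P₂ = 2170/61

Market 1: 149 - 4P₁ + P₂ = 5P₁ → 9P₁ - P₂ = 149.
Market 2: 7P₂ - 2P₁ = 208.
Eliminating P₂: 7×(1) + 1×(2) gives 61P₁ = 1251, so P₁ = 1251/61.
Back-substitute into (2): P₂ = (208 + 2×1251/61) / 7 = 2170/61.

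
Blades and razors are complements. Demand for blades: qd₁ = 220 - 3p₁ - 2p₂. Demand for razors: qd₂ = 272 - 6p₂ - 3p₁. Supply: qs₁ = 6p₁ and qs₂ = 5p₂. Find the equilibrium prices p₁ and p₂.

Market 1: 220 - 3p₁ - 2p₂ = 6p₁ → 9p₁ + 2p₂ = 220.
Market 2: 11p₂ + 3p₁ = 272.
Eliminating p₂: 11×(1) − 2×(2) gives 93p₁ = 1876, so p₁ = 1876/93.
Back-substitute into (2): p₂ = (272 − 3×1876/93) / 11 = 596/31.

p₁ = 1876/93, p₂ = 596/31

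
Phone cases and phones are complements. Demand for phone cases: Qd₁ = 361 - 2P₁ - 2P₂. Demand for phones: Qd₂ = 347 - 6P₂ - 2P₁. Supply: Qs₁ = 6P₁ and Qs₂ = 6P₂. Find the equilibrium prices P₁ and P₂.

Market 1: 361 - 2P₁ - 2P₂ = 6P₁ → 8P₁ + 2P₂ = 361.
Market 2: 12P₂ + 2P₁ = 347.
Eliminating P₂: 12×(1) − 2×(2) gives 92P₁ = 3638, so P₁ = 1819/46.
Back-substitute into (2): P₂ = (347 − 2×1819/46) / 12 = 1027/46.

P₁ = 1819/46, P₂ = 1027/46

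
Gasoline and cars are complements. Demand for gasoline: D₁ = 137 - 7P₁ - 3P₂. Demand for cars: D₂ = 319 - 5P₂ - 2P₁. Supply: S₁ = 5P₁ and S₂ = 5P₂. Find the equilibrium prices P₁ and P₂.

Market 1: 137 - 7P₁ - 3P₂ = 5P₁ → 12P₁ + 3P₂ = 137.
Market 2: 10P₂ + 2P₁ = 319.
Eliminating P₂: 10×(1) − 3×(2) gives 114P₁ = 413, so P₁ = 413/114.
Back-substitute into (2): P₂ = (319 − 2×413/114) / 10 = 1777/57.

P₁ = 413/114, P₂ = 1777/57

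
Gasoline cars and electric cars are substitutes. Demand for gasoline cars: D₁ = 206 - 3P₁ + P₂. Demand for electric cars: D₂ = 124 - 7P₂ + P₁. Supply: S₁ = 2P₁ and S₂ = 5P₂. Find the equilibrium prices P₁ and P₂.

P₁ = 44, P₂ = 14

Market 1: 206 - 3P₁ + P₂ = 2P₁ → 5P₁ - P₂ = 206.
Market 2: 12P₂ - P₁ = 124.
Eliminating P₂: 12×(1) + 1×(2) gives 59P₁ = 2596, so P₁ = 44.
Back-substitute into (2): P₂ = (124 + 1×44) / 12 = 14.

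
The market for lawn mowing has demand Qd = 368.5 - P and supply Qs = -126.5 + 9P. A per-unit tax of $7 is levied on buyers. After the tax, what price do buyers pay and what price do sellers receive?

Pre-tax equilibrium: P* = 49.5, Q* = 319.
Tax on buyers shifts demand to Qd = 368.5 − 1(P + 7) = 361.5 - P.
361.5 - P = -126.5 + 9P gives seller price Ps = 48.8; buyers pay Pb = 48.8 + 7 = 55.8.
New quantity: Q = 368.5 − 1(55.8) = 312.7.

Buyers pay $55.8, sellers receive $48.8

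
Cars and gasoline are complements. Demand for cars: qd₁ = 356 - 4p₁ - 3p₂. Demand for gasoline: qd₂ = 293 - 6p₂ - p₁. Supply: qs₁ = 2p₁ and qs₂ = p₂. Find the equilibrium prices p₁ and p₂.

p₁ = 1613/39, p₂ = 1402/39

Market 1: 356 - 4p₁ - 3p₂ = 2p₁ → 6p₁ + 3p₂ = 356.
Market 2: 7p₂ + p₁ = 293.
Eliminating p₂: 7×(1) − 3×(2) gives 39p₁ = 1613, so p₁ = 1613/39.
Back-substitute into (2): p₂ = (293 − 1×1613/39) / 7 = 1402/39.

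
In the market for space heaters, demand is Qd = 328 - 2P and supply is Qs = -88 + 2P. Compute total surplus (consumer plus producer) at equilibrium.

Equilibrium: 328 - 2P = -88 + 2P gives P* = 104, Q* = 120.
Demand choke price: P = 164; supply starts at P = 44.
CS = ½(164 − 104)(120) = 3600; PS = ½(104 − 44)(120) = 3600.

Total surplus = 7200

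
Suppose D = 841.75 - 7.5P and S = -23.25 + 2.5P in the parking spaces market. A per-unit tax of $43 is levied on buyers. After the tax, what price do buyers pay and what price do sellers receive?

Pre-tax equilibrium: P* = 86.5, Q* = 193.
Tax on buyers shifts demand to D = 841.75 − 7.5(P + 43) = 519.25 - 7.5P.
519.25 - 7.5P = -23.25 + 2.5P gives seller price Ps = 54.25; buyers pay Pb = 54.25 + 43 = 97.25.
New quantity: Q = 841.75 − 7.5(97.25) = 112.375.

Buyers pay $97.25, sellers receive $54.25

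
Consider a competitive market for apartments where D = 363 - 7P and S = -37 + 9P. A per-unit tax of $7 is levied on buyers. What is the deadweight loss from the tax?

Pre-tax equilibrium: P* = 25, Q* = 188.
Tax on buyers shifts demand to D = 363 − 7(P + 7) = 314 - 7P.
314 - 7P = -37 + 9P gives seller price Ps = 21.9375; buyers pay Pb = 21.9375 + 7 = 28.9375.
New quantity: Q = 363 − 7(28.9375) = 160.4375.
DWL = ½ × 7 × (188 − 160.4375) = 96.46875.

Deadweight loss = 96.46875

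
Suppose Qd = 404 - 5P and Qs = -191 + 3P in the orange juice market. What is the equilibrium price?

Set Qd = Qs: 404 - 5P = -191 + 3P.
595 = 8P, so P* = 74.375.
Q* = 404 − 5(74.375) = 32.125.

P* = 74.375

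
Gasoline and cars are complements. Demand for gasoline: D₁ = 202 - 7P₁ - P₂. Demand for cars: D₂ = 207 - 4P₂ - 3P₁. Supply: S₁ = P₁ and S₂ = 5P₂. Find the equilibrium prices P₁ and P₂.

P₁ = 537/23, P₂ = 350/23

Market 1: 202 - 7P₁ - P₂ = P₁ → 8P₁ + P₂ = 202.
Market 2: 9P₂ + 3P₁ = 207.
Eliminating P₂: 9×(1) − 1×(2) gives 69P₁ = 1611, so P₁ = 537/23.
Back-substitute into (2): P₂ = (207 − 3×537/23) / 9 = 350/23.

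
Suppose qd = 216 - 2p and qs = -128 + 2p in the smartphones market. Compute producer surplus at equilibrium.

Equilibrium: 216 - 2p = -128 + 2p gives p* = 86, q* = 44.
Supply starts at p = 64 (where qs = 0).
PS = ½(86 − 64)(44) = 484.

Producer surplus = 484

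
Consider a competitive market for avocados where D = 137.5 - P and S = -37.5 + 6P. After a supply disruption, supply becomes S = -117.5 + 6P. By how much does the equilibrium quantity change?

ΔQ = -80/7

Original equilibrium: P* = 25, Q* = 112.5.
New equilibrium: 137.5 - P = -117.5 + 6P, so 255 = 7P and P' = 255/7; Q' = 137.5 − 1(255/7) = 1415/14.
Change in quantity: 1415/14 − 112.5 = -80/7.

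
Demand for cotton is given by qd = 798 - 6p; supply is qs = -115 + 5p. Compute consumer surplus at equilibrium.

Equilibrium: 798 - 6p = -115 + 5p gives p* = 83, q* = 300.
Demand choke price (qd = 0): p = 133.
CS = ½(133 − 83)(300) = 7500.

Consumer surplus = 7500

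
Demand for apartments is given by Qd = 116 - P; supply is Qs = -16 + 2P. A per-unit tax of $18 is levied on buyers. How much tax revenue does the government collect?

Tax revenue = 1080

Pre-tax equilibrium: P* = 44, Q* = 72.
Tax on buyers shifts demand to Qd = 116 − 1(P + 18) = 98 - P.
98 - P = -16 + 2P gives seller price Ps = 38; buyers pay Pb = 38 + 18 = 56.
New quantity: Q = 116 − 1(56) = 60.
Revenue = 18 × 60 = 1080.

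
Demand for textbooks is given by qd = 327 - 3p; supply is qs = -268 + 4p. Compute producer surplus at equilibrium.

Producer surplus = 648

Equilibrium: 327 - 3p = -268 + 4p gives p* = 85, q* = 72.
Supply starts at p = 67 (where qs = 0).
PS = ½(85 − 67)(72) = 648.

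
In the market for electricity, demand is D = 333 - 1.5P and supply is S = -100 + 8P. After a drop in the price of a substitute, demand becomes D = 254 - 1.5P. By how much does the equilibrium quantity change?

ΔQ = -1264/19

Original equilibrium: P* = 866/19, Q* = 5028/19.
New equilibrium: 254 - 1.5P = -100 + 8P, so 354 = 9.5P and P' = 708/19; Q' = 254 − 1.5(708/19) = 3764/19.
Change in quantity: 3764/19 − 5028/19 = -1264/19.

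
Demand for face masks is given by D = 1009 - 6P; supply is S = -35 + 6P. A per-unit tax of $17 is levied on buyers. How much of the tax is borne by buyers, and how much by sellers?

Pre-tax equilibrium: P* = 87, Q* = 487.
Tax on buyers shifts demand to D = 1009 − 6(P + 17) = 907 - 6P.
907 - 6P = -35 + 6P gives seller price Ps = 78.5; buyers pay Pb = 78.5 + 17 = 95.5.
New quantity: Q = 1009 − 6(95.5) = 436.
Buyer burden = 95.5 − 87 = 8.5; seller burden = 87 − 78.5 = 8.5.

Buyers bear $8.5, sellers bear $8.5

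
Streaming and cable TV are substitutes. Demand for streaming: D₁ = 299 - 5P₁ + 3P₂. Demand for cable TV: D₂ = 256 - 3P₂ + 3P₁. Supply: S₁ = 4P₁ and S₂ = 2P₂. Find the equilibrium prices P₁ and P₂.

P₁ = 2263/36, P₂ = 1067/12

Market 1: 299 - 5P₁ + 3P₂ = 4P₁ → 9P₁ - 3P₂ = 299.
Market 2: 5P₂ - 3P₁ = 256.
Eliminating P₂: 5×(1) + 3×(2) gives 36P₁ = 2263, so P₁ = 2263/36.
Back-substitute into (2): P₂ = (256 + 3×2263/36) / 5 = 1067/12.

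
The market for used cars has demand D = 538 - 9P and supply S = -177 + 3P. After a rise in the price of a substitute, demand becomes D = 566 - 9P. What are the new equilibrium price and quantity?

P' = 743/12, Q' = 8.75

Original equilibrium: P* = 715/12, Q* = 1.75.
New equilibrium: 566 - 9P = -177 + 3P, so 743 = 12P and P' = 743/12; Q' = 566 − 9(743/12) = 8.75.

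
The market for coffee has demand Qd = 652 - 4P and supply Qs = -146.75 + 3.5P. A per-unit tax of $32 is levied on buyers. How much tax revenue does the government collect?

Tax revenue = 79808/15

Pre-tax equilibrium: P* = 106.5, Q* = 226.
Tax on buyers shifts demand to Qd = 652 − 4(P + 32) = 524 - 4P.
524 - 4P = -146.75 + 3.5P gives seller price Ps = 2683/30; buyers pay Pb = 2683/30 + 32 = 3643/30.
New quantity: Q = 652 − 4(3643/30) = 2494/15.
Revenue = 32 × 2494/15 = 79808/15.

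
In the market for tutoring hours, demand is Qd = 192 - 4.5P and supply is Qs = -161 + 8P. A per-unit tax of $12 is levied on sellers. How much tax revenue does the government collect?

Tax revenue = 364.32

Pre-tax equilibrium: P* = 28.24, Q* = 64.92.
Tax on sellers shifts supply to Qs = -161 + 8(P − 12) = -257 + 8P.
192 - 4.5P = -257 + 8P gives buyer price Pb = 35.92; sellers receive Ps = 35.92 − 12 = 23.92.
New quantity: Q = 192 − 4.5(35.92) = 30.36.
Revenue = 12 × 30.36 = 364.32.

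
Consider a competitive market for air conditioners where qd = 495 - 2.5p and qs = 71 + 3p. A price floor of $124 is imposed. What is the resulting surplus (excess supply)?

Surplus = 258

Equilibrium price would be p* = 848/11, so the floor at 124 binds.
At p = 124: qd = 185, qs = 443.
Surplus = 443 − 185 = 258.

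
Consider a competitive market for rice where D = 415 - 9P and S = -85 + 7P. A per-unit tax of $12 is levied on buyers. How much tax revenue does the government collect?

Pre-tax equilibrium: P* = 31.25, Q* = 133.75.
Tax on buyers shifts demand to D = 415 − 9(P + 12) = 307 - 9P.
307 - 9P = -85 + 7P gives seller price Ps = 24.5; buyers pay Pb = 24.5 + 12 = 36.5.
New quantity: Q = 415 − 9(36.5) = 86.5.
Revenue = 12 × 86.5 = 1038.

Tax revenue = 1038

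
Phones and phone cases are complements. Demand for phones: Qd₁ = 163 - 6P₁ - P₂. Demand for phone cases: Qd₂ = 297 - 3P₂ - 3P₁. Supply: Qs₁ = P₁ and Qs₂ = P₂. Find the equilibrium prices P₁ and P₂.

Market 1: 163 - 6P₁ - P₂ = P₁ → 7P₁ + P₂ = 163.
Market 2: 4P₂ + 3P₁ = 297.
Eliminating P₂: 4×(1) − 1×(2) gives 25P₁ = 355, so P₁ = 14.2.
Back-substitute into (2): P₂ = (297 − 3×14.2) / 4 = 63.6.

P₁ = 14.2, P₂ = 63.6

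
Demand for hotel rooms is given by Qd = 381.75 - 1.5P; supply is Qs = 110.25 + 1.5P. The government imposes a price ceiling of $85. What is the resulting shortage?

Equilibrium price would be P* = 90.5, so the ceiling at 85 binds.
At P = 85: Qd = 381.75 − 1.5(85) = 254.25, Qs = 110.25 + 1.5(85) = 237.75.
Shortage = 254.25 − 237.75 = 16.5.

Shortage = 16.5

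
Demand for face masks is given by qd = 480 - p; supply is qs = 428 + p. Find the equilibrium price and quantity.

Set qd = qs: 480 - p = 428 + p.
52 = 2p, so p* = 26.
q* = 480 − 1(26) = 454.

p* = 26, q* = 454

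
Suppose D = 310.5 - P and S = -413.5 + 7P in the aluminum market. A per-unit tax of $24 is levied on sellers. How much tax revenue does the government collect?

Pre-tax equilibrium: P* = 90.5, Q* = 220.
Tax on sellers shifts supply to S = -413.5 + 7(P − 24) = -581.5 + 7P.
310.5 - P = -581.5 + 7P gives buyer price Pb = 111.5; sellers receive Ps = 111.5 − 24 = 87.5.
New quantity: Q = 310.5 − 1(111.5) = 199.
Revenue = 24 × 199 = 4776.

Tax revenue = 4776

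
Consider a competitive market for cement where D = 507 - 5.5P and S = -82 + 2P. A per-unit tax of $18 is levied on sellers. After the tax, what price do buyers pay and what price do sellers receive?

Pre-tax equilibrium: P* = 1178/15, Q* = 1126/15.
Tax on sellers shifts supply to S = -82 + 2(P − 18) = -118 + 2P.
507 - 5.5P = -118 + 2P gives buyer price Pb = 250/3; sellers receive Ps = 250/3 − 18 = 196/3.
New quantity: Q = 507 − 5.5(250/3) = 146/3.

Buyers pay 250/3, sellers receive 196/3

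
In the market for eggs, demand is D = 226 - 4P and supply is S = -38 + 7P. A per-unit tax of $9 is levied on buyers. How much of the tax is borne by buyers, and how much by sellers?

Buyers bear 63/11, sellers bear 36/11

Pre-tax equilibrium: P* = 24, Q* = 130.
Tax on buyers shifts demand to D = 226 − 4(P + 9) = 190 - 4P.
190 - 4P = -38 + 7P gives seller price Ps = 228/11; buyers pay Pb = 228/11 + 9 = 327/11.
New quantity: Q = 226 − 4(327/11) = 1178/11.
Buyer burden = 327/11 − 24 = 63/11; seller burden = 24 − 228/11 = 36/11.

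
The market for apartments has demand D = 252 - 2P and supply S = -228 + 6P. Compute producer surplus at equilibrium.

Producer surplus = 1452

Equilibrium: 252 - 2P = -228 + 6P gives P* = 60, Q* = 132.
Supply starts at P = 38 (where S = 0).
PS = ½(60 − 38)(132) = 1452.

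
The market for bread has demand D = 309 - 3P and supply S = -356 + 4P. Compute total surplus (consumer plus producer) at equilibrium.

Equilibrium: 309 - 3P = -356 + 4P gives P* = 95, Q* = 24.
Demand choke price: P = 103; supply starts at P = 89.
CS = ½(103 − 95)(24) = 96; PS = ½(95 − 89)(24) = 72.

Total surplus = 168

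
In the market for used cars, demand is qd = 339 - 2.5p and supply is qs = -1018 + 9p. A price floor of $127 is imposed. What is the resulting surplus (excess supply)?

Equilibrium price would be p* = 118, so the floor at 127 binds.
At p = 127: qd = 21.5, qs = 125.
Surplus = 125 − 21.5 = 103.5.

Surplus = 103.5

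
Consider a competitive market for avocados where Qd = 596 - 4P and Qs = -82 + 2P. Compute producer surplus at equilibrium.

Equilibrium: 596 - 4P = -82 + 2P gives P* = 113, Q* = 144.
Supply starts at P = 41 (where Qs = 0).
PS = ½(113 − 41)(144) = 5184.

Producer surplus = 5184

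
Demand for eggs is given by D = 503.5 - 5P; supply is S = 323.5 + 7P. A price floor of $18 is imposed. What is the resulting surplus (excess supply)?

Equilibrium price would be P* = 15, so the floor at 18 binds.
At P = 18: D = 413.5, S = 449.5.
Surplus = 449.5 − 413.5 = 36.

Surplus = 36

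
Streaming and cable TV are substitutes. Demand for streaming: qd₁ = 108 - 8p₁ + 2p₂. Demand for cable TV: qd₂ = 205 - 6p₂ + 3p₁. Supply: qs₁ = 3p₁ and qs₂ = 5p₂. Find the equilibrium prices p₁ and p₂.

Market 1: 108 - 8p₁ + 2p₂ = 3p₁ → 11p₁ - 2p₂ = 108.
Market 2: 11p₂ - 3p₁ = 205.
Eliminating p₂: 11×(1) + 2×(2) gives 115p₁ = 1598, so p₁ = 1598/115.
Back-substitute into (2): p₂ = (205 + 3×1598/115) / 11 = 2579/115.

p₁ = 1598/115, p₂ = 2579/115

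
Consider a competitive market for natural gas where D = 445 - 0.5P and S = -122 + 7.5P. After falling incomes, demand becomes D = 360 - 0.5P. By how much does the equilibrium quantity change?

ΔQ = -79.6875

Original equilibrium: P* = 70.875, Q* = 409.5625.
New equilibrium: 360 - 0.5P = -122 + 7.5P, so 482 = 8P and P' = 60.25; Q' = 360 − 0.5(60.25) = 329.875.
Change in quantity: 329.875 − 409.5625 = -79.6875.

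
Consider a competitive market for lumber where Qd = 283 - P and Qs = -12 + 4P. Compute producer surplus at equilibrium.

Producer surplus = 6272

Equilibrium: 283 - P = -12 + 4P gives P* = 59, Q* = 224.
Supply starts at P = 3 (where Qs = 0).
PS = ½(59 − 3)(224) = 6272.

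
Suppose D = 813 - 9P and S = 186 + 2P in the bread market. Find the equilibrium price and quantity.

P* = 57, Q* = 300

Set D = S: 813 - 9P = 186 + 2P.
627 = 11P, so P* = 57.
Q* = 813 − 9(57) = 300.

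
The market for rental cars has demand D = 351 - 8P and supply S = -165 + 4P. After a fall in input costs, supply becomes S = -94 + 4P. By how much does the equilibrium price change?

ΔP = -71/12

Original equilibrium: P* = 43, Q* = 7.
New equilibrium: 351 - 8P = -94 + 4P, so 445 = 12P and P' = 445/12; Q' = 351 − 8(445/12) = 163/3.
Change in price: 445/12 − 43 = -71/12.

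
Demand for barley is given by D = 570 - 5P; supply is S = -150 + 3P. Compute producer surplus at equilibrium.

Producer surplus = 2400

Equilibrium: 570 - 5P = -150 + 3P gives P* = 90, Q* = 120.
Supply starts at P = 50 (where S = 0).
PS = ½(90 − 50)(120) = 2400.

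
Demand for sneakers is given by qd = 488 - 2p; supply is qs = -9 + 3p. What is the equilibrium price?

Set qd = qs: 488 - 2p = -9 + 3p.
497 = 5p, so p* = 99.4.
q* = 488 − 2(99.4) = 289.2.

p* = 99.4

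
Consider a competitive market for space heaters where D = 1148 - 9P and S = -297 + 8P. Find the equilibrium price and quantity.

Set D = S: 1148 - 9P = -297 + 8P.
1445 = 17P, so P* = 85.
Q* = 1148 − 9(85) = 383.

P* = 85, Q* = 383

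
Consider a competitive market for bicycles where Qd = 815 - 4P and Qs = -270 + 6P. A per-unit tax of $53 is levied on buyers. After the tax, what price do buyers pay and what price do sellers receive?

Buyers pay $140.3, sellers receive $87.3

Pre-tax equilibrium: P* = 108.5, Q* = 381.
Tax on buyers shifts demand to Qd = 815 − 4(P + 53) = 603 - 4P.
603 - 4P = -270 + 6P gives seller price Ps = 87.3; buyers pay Pb = 87.3 + 53 = 140.3.
New quantity: Q = 815 − 4(140.3) = 253.8.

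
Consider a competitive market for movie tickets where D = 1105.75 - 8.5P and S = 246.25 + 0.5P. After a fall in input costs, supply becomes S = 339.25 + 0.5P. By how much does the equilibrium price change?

Original equilibrium: P* = 95.5, Q* = 294.
New equilibrium: 1105.75 - 8.5P = 339.25 + 0.5P, so 766.5 = 9P and P' = 511/6; Q' = 1105.75 − 8.5(511/6) = 2291/6.
Change in price: 511/6 − 95.5 = -31/3.

ΔP = -31/3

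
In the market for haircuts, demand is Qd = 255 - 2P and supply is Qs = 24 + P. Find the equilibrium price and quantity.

Set Qd = Qs: 255 - 2P = 24 + P.
231 = 3P, so P* = 77.
Q* = 255 − 2(77) = 101.

P* = 77, Q* = 101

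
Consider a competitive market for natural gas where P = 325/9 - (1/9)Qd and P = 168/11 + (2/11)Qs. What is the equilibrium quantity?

Q* = 2063/29

Set the two price expressions equal: 325/9 - (1/9)Q = 168/11 + (2/11)Q.
2063/99 = (29/99)Q, so Q* = 2063/29.
P* = 325/9 − (1/9)(2063/29) = 818/29.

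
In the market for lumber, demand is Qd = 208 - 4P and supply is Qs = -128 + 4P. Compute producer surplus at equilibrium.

Producer surplus = 200

Equilibrium: 208 - 4P = -128 + 4P gives P* = 42, Q* = 40.
Supply starts at P = 32 (where Qs = 0).
PS = ½(42 − 32)(40) = 200.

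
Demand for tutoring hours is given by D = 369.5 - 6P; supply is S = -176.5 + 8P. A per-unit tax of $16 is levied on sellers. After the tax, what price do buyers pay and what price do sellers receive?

Buyers pay 337/7, sellers receive 225/7

Pre-tax equilibrium: P* = 39, Q* = 135.5.
Tax on sellers shifts supply to S = -176.5 + 8(P − 16) = -304.5 + 8P.
369.5 - 6P = -304.5 + 8P gives buyer price Pb = 337/7; sellers receive Ps = 337/7 − 16 = 225/7.
New quantity: Q = 369.5 − 6(337/7) = 1129/14.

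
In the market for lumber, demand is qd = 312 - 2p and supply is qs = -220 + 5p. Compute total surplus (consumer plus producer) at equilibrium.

Equilibrium: 312 - 2p = -220 + 5p gives p* = 76, q* = 160.
Demand choke price: p = 156; supply starts at p = 44.
CS = ½(156 − 76)(160) = 6400; PS = ½(76 − 44)(160) = 2560.

Total surplus = 8960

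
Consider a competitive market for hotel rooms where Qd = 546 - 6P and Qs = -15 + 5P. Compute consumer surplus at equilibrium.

Consumer surplus = 4800

Equilibrium: 546 - 6P = -15 + 5P gives P* = 51, Q* = 240.
Demand choke price (Qd = 0): P = 91.
CS = ½(91 − 51)(240) = 4800.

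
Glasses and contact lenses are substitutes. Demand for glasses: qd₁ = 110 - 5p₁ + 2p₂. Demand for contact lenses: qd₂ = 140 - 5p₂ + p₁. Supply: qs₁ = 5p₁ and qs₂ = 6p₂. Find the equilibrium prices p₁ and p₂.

Market 1: 110 - 5p₁ + 2p₂ = 5p₁ → 10p₁ - 2p₂ = 110.
Market 2: 11p₂ - p₁ = 140.
Eliminating p₂: 11×(1) + 2×(2) gives 108p₁ = 1490, so p₁ = 745/54.
Back-substitute into (2): p₂ = (140 + 1×745/54) / 11 = 755/54.

p₁ = 745/54, p₂ = 755/54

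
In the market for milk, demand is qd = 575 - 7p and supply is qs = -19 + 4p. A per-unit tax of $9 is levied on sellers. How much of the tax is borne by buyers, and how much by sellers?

Pre-tax equilibrium: p* = 54, q* = 197.
Tax on sellers shifts supply to qs = -19 + 4(p − 9) = -55 + 4p.
575 - 7p = -55 + 4p gives buyer price pb = 630/11; sellers receive ps = 630/11 − 9 = 531/11.
New quantity: q = 575 − 7(630/11) = 1915/11.
Buyer burden = 630/11 − 54 = 36/11; seller burden = 54 − 531/11 = 63/11.

Buyers bear 36/11, sellers bear 63/11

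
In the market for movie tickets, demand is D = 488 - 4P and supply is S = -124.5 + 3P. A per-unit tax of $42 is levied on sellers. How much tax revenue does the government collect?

Pre-tax equilibrium: P* = 87.5, Q* = 138.
Tax on sellers shifts supply to S = -124.5 + 3(P − 42) = -250.5 + 3P.
488 - 4P = -250.5 + 3P gives buyer price Pb = 105.5; sellers receive Ps = 105.5 − 42 = 63.5.
New quantity: Q = 488 − 4(105.5) = 66.
Revenue = 42 × 66 = 2772.

Tax revenue = 2772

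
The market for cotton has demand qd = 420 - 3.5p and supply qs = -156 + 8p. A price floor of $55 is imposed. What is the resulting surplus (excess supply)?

Equilibrium price would be p* = 1152/23, so the floor at 55 binds.
At p = 55: qd = 227.5, qs = 284.
Surplus = 284 − 227.5 = 56.5.

Surplus = 56.5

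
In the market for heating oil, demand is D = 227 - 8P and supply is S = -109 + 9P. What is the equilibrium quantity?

Q* = 1171/17

Set D = S: 227 - 8P = -109 + 9P.
336 = 17P, so P* = 336/17.
Q* = 227 − 8(336/17) = 1171/17.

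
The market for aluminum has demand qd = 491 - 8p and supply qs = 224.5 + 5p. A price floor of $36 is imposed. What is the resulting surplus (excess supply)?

Equilibrium price would be p* = 20.5, so the floor at 36 binds.
At p = 36: qd = 203, qs = 404.5.
Surplus = 404.5 − 203 = 201.5.

Surplus = 201.5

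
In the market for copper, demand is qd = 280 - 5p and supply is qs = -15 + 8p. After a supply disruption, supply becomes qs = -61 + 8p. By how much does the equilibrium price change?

Original equilibrium: p* = 295/13, q* = 2165/13.
New equilibrium: 280 - 5p = -61 + 8p, so 341 = 13p and p' = 341/13; q' = 280 − 5(341/13) = 1935/13.
Change in price: 341/13 − 295/13 = 46/13.

Δp = 46/13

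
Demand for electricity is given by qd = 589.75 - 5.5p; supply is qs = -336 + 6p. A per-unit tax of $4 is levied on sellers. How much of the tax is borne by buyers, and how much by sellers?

Buyers bear 48/23, sellers bear 44/23

Pre-tax equilibrium: p* = 80.5, q* = 147.
Tax on sellers shifts supply to qs = -336 + 6(p − 4) = -360 + 6p.
589.75 - 5.5p = -360 + 6p gives buyer price pb = 3799/46; sellers receive ps = 3799/46 − 4 = 3615/46.
New quantity: q = 589.75 − 5.5(3799/46) = 3117/23.
Buyer burden = 3799/46 − 80.5 = 48/23; seller burden = 80.5 − 3615/46 = 44/23.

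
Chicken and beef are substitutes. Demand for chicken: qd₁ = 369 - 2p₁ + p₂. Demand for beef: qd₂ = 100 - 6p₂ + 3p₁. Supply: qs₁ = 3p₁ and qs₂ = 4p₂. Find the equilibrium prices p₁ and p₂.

Market 1: 369 - 2p₁ + p₂ = 3p₁ → 5p₁ - p₂ = 369.
Market 2: 10p₂ - 3p₁ = 100.
Eliminating p₂: 10×(1) + 1×(2) gives 47p₁ = 3790, so p₁ = 3790/47.
Back-substitute into (2): p₂ = (100 + 3×3790/47) / 10 = 1607/47.

p₁ = 3790/47, p₂ = 1607/47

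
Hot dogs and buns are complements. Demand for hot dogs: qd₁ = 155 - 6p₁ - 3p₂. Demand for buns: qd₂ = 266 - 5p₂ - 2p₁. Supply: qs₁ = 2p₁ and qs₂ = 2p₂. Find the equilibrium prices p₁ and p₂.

Market 1: 155 - 6p₁ - 3p₂ = 2p₁ → 8p₁ + 3p₂ = 155.
Market 2: 7p₂ + 2p₁ = 266.
Eliminating p₂: 7×(1) − 3×(2) gives 50p₁ = 287, so p₁ = 5.74.
Back-substitute into (2): p₂ = (266 − 2×5.74) / 7 = 36.36.

p₁ = 5.74, p₂ = 36.36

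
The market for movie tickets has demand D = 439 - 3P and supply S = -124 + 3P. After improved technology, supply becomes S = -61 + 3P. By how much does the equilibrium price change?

Original equilibrium: P* = 563/6, Q* = 157.5.
New equilibrium: 439 - 3P = -61 + 3P, so 500 = 6P and P' = 250/3; Q' = 439 − 3(250/3) = 189.
Change in price: 250/3 − 563/6 = -10.5.

ΔP = -10.5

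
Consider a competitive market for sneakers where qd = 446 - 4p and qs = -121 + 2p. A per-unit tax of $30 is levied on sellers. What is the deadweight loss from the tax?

Deadweight loss = 600

Pre-tax equilibrium: p* = 94.5, q* = 68.
Tax on sellers shifts supply to qs = -121 + 2(p − 30) = -181 + 2p.
446 - 4p = -181 + 2p gives buyer price pb = 104.5; sellers receive ps = 104.5 − 30 = 74.5.
New quantity: q = 446 − 4(104.5) = 28.
DWL = ½ × 30 × (68 − 28) = 600.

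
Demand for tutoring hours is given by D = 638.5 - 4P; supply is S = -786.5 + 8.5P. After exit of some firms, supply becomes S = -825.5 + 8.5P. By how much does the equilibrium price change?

Original equilibrium: P* = 114, Q* = 182.5.
New equilibrium: 638.5 - 4P = -825.5 + 8.5P, so 1464 = 12.5P and P' = 117.12; Q' = 638.5 − 4(117.12) = 170.02.
Change in price: 117.12 − 114 = 3.12.

ΔP = 3.12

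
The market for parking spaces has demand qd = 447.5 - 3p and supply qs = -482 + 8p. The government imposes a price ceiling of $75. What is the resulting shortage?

Shortage = 104.5

Equilibrium price would be p* = 84.5, so the ceiling at 75 binds.
At p = 75: qd = 447.5 − 3(75) = 222.5, qs = -482 + 8(75) = 118.
Shortage = 222.5 − 118 = 104.5.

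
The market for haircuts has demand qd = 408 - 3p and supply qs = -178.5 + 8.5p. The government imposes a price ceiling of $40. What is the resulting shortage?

Shortage = 126.5

Equilibrium price would be p* = 51, so the ceiling at 40 binds.
At p = 40: qd = 408 − 3(40) = 288, qs = -178.5 + 8.5(40) = 161.5.
Shortage = 288 − 161.5 = 126.5.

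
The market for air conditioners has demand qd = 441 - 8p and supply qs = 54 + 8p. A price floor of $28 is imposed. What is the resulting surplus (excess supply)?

Surplus = 61

Equilibrium price would be p* = 24.1875, so the floor at 28 binds.
At p = 28: qd = 217, qs = 278.
Surplus = 278 − 217 = 61.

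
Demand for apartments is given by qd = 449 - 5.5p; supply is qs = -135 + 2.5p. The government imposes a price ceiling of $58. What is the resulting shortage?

Shortage = 120

Equilibrium price would be p* = 73, so the ceiling at 58 binds.
At p = 58: qd = 449 − 5.5(58) = 130, qs = -135 + 2.5(58) = 10.
Shortage = 130 − 10 = 120.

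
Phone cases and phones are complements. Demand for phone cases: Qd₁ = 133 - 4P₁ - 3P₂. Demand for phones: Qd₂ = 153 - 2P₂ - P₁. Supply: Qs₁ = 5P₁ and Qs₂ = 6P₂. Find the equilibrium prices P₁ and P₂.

Market 1: 133 - 4P₁ - 3P₂ = 5P₁ → 9P₁ + 3P₂ = 133.
Market 2: 8P₂ + P₁ = 153.
Eliminating P₂: 8×(1) − 3×(2) gives 69P₁ = 605, so P₁ = 605/69.
Back-substitute into (2): P₂ = (153 − 1×605/69) / 8 = 1244/69.

P₁ = 605/69, P₂ = 1244/69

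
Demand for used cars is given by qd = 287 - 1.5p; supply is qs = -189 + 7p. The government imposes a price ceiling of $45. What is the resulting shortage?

Shortage = 93.5

Equilibrium price would be p* = 56, so the ceiling at 45 binds.
At p = 45: qd = 287 − 1.5(45) = 219.5, qs = -189 + 7(45) = 126.
Shortage = 219.5 − 126 = 93.5.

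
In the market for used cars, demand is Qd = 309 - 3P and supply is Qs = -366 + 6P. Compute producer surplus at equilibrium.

Equilibrium: 309 - 3P = -366 + 6P gives P* = 75, Q* = 84.
Supply starts at P = 61 (where Qs = 0).
PS = ½(75 − 61)(84) = 588.

Producer surplus = 588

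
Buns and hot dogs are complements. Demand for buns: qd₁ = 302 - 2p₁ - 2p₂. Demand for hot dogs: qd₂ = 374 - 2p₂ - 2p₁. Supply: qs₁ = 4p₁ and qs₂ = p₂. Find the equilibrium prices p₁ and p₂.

Market 1: 302 - 2p₁ - 2p₂ = 4p₁ → 6p₁ + 2p₂ = 302.
Market 2: 3p₂ + 2p₁ = 374.
Eliminating p₂: 3×(1) − 2×(2) gives 14p₁ = 158, so p₁ = 79/7.
Back-substitute into (2): p₂ = (374 − 2×79/7) / 3 = 820/7.

p₁ = 79/7, p₂ = 820/7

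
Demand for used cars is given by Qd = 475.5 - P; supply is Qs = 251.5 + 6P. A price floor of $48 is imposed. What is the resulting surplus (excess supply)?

Equilibrium price would be P* = 32, so the floor at 48 binds.
At P = 48: Qd = 427.5, Qs = 539.5.
Surplus = 539.5 − 427.5 = 112.

Surplus = 112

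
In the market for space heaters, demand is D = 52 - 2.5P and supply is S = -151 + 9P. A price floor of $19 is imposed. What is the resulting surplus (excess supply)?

Surplus = 15.5

Equilibrium price would be P* = 406/23, so the floor at 19 binds.
At P = 19: D = 4.5, S = 20.
Surplus = 20 − 4.5 = 15.5.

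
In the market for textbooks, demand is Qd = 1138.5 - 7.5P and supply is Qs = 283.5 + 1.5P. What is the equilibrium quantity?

Q* = 426

Set Qd = Qs: 1138.5 - 7.5P = 283.5 + 1.5P.
855 = 9P, so P* = 95.
Q* = 1138.5 − 7.5(95) = 426.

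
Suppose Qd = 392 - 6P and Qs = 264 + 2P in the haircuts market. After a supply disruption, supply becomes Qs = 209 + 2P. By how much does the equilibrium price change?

ΔP = 6.875

Original equilibrium: P* = 16, Q* = 296.
New equilibrium: 392 - 6P = 209 + 2P, so 183 = 8P and P' = 22.875; Q' = 392 − 6(22.875) = 254.75.
Change in price: 22.875 − 16 = 6.875.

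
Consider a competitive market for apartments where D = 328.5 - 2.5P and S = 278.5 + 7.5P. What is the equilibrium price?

Set D = S: 328.5 - 2.5P = 278.5 + 7.5P.
50 = 10P, so P* = 5.
Q* = 328.5 − 2.5(5) = 316.

P* = 5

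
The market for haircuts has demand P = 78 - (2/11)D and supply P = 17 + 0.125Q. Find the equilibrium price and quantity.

Set the two price expressions equal: 78 - (2/11)Q = 17 + 0.125Q.
61 = (27/88)Q, so Q* = 5368/27.
P* = 78 − (2/11)(5368/27) = 1130/27.

P* = 1130/27, Q* = 5368/27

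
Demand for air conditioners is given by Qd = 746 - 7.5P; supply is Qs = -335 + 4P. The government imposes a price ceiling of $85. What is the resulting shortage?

Shortage = 103.5

Equilibrium price would be P* = 94, so the ceiling at 85 binds.
At P = 85: Qd = 746 − 7.5(85) = 108.5, Qs = -335 + 4(85) = 5.
Shortage = 108.5 − 5 = 103.5.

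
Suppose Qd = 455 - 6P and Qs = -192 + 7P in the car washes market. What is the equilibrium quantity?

Q* = 2033/13

Set Qd = Qs: 455 - 6P = -192 + 7P.
647 = 13P, so P* = 647/13.
Q* = 455 − 6(647/13) = 2033/13.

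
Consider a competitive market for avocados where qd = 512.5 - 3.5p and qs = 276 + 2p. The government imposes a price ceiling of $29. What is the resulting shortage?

Equilibrium price would be p* = 43, so the ceiling at 29 binds.
At p = 29: qd = 512.5 − 3.5(29) = 411, qs = 276 + 2(29) = 334.
Shortage = 411 − 334 = 77.

Shortage = 77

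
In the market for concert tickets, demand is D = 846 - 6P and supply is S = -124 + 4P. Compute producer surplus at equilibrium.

Producer surplus = 8712

Equilibrium: 846 - 6P = -124 + 4P gives P* = 97, Q* = 264.
Supply starts at P = 31 (where S = 0).
PS = ½(97 − 31)(264) = 8712.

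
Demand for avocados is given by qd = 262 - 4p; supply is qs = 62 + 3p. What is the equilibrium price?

Set qd = qs: 262 - 4p = 62 + 3p.
200 = 7p, so p* = 200/7.
q* = 262 − 4(200/7) = 1034/7.

p* = 200/7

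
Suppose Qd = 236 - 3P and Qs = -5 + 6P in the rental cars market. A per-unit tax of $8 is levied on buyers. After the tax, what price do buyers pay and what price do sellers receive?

Buyers pay 289/9, sellers receive 217/9

Pre-tax equilibrium: P* = 241/9, Q* = 467/3.
Tax on buyers shifts demand to Qd = 236 − 3(P + 8) = 212 - 3P.
212 - 3P = -5 + 6P gives seller price Ps = 217/9; buyers pay Pb = 217/9 + 8 = 289/9.
New quantity: Q = 236 − 3(289/9) = 419/3.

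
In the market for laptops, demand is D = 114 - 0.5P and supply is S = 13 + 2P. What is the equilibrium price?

P* = 40.4

Set D = S: 114 - 0.5P = 13 + 2P.
101 = 2.5P, so P* = 40.4.
Q* = 114 − 0.5(40.4) = 93.8.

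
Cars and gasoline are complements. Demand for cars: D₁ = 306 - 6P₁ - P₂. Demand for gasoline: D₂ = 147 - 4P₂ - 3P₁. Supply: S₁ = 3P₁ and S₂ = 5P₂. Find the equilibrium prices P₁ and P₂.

Market 1: 306 - 6P₁ - P₂ = 3P₁ → 9P₁ + P₂ = 306.
Market 2: 9P₂ + 3P₁ = 147.
Eliminating P₂: 9×(1) − 1×(2) gives 78P₁ = 2607, so P₁ = 869/26.
Back-substitute into (2): P₂ = (147 − 3×869/26) / 9 = 135/26.

P₁ = 869/26, P₂ = 135/26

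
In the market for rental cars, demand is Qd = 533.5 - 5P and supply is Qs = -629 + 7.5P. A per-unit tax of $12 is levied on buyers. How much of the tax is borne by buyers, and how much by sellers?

Buyers bear $7.2, sellers bear $4.8

Pre-tax equilibrium: P* = 93, Q* = 68.5.
Tax on buyers shifts demand to Qd = 533.5 − 5(P + 12) = 473.5 - 5P.
473.5 - 5P = -629 + 7.5P gives seller price Ps = 88.2; buyers pay Pb = 88.2 + 12 = 100.2.
New quantity: Q = 533.5 − 5(100.2) = 32.5.
Buyer burden = 100.2 − 93 = 7.2; seller burden = 93 − 88.2 = 4.8.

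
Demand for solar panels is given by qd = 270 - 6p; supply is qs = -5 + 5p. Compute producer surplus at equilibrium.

Producer surplus = 1440

Equilibrium: 270 - 6p = -5 + 5p gives p* = 25, q* = 120.
Supply starts at p = 1 (where qs = 0).
PS = ½(25 − 1)(120) = 1440.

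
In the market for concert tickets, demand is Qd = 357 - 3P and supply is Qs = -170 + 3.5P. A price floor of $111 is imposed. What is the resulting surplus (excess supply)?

Surplus = 194.5

Equilibrium price would be P* = 1054/13, so the floor at 111 binds.
At P = 111: Qd = 24, Qs = 218.5.
Surplus = 218.5 − 24 = 194.5.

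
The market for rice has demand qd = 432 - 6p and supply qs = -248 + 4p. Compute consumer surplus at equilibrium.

Equilibrium: 432 - 6p = -248 + 4p gives p* = 68, q* = 24.
Demand choke price (qd = 0): p = 72.
CS = ½(72 − 68)(24) = 48.

Consumer surplus = 48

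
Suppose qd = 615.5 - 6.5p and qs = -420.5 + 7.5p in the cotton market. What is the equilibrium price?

Set qd = qs: 615.5 - 6.5p = -420.5 + 7.5p.
1036 = 14p, so p* = 74.
q* = 615.5 − 6.5(74) = 134.5.

p* = 74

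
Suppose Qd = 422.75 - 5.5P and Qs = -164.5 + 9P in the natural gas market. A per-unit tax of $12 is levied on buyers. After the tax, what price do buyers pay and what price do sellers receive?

Pre-tax equilibrium: P* = 40.5, Q* = 200.
Tax on buyers shifts demand to Qd = 422.75 − 5.5(P + 12) = 356.75 - 5.5P.
356.75 - 5.5P = -164.5 + 9P gives seller price Ps = 2085/58; buyers pay Pb = 2085/58 + 12 = 2781/58.
New quantity: Q = 422.75 − 5.5(2781/58) = 4612/29.

Buyers pay 2781/58, sellers receive 2085/58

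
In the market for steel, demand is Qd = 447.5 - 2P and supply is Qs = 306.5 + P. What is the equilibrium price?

Set Qd = Qs: 447.5 - 2P = 306.5 + P.
141 = 3P, so P* = 47.
Q* = 447.5 − 2(47) = 353.5.

P* = 47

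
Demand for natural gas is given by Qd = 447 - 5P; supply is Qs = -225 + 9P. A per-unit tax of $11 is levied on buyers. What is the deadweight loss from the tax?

Pre-tax equilibrium: P* = 48, Q* = 207.
Tax on buyers shifts demand to Qd = 447 − 5(P + 11) = 392 - 5P.
392 - 5P = -225 + 9P gives seller price Ps = 617/14; buyers pay Pb = 617/14 + 11 = 771/14.
New quantity: Q = 447 − 5(771/14) = 2403/14.
DWL = ½ × 11 × (207 − 2403/14) = 5445/28.

Deadweight loss = 5445/28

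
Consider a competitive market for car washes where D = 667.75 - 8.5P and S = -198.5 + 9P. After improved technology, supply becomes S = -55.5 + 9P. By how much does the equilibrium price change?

ΔP = -286/35

Original equilibrium: P* = 49.5, Q* = 247.
New equilibrium: 667.75 - 8.5P = -55.5 + 9P, so 723.25 = 17.5P and P' = 2893/70; Q' = 667.75 − 8.5(2893/70) = 11076/35.
Change in price: 2893/70 − 49.5 = -286/35.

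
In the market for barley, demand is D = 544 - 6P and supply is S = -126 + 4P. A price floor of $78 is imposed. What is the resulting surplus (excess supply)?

Surplus = 110

Equilibrium price would be P* = 67, so the floor at 78 binds.
At P = 78: D = 76, S = 186.
Surplus = 186 − 76 = 110.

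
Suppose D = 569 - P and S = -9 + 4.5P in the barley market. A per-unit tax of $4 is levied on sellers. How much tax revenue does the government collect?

Tax revenue = 20268/11

Pre-tax equilibrium: P* = 1156/11, Q* = 5103/11.
Tax on sellers shifts supply to S = -9 + 4.5(P − 4) = -27 + 4.5P.
569 - P = -27 + 4.5P gives buyer price Pb = 1192/11; sellers receive Ps = 1192/11 − 4 = 1148/11.
New quantity: Q = 569 − 1(1192/11) = 5067/11.
Revenue = 4 × 5067/11 = 20268/11.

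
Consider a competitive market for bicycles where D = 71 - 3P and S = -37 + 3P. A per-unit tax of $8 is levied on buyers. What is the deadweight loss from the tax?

Pre-tax equilibrium: P* = 18, Q* = 17.
Tax on buyers shifts demand to D = 71 − 3(P + 8) = 47 - 3P.
47 - 3P = -37 + 3P gives seller price Ps = 14; buyers pay Pb = 14 + 8 = 22.
New quantity: Q = 71 − 3(22) = 5.
DWL = ½ × 8 × (17 − 5) = 48.

Deadweight loss = 48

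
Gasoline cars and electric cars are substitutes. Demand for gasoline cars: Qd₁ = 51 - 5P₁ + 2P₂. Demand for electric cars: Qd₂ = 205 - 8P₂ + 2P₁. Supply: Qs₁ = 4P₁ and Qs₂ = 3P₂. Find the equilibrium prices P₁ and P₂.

Market 1: 51 - 5P₁ + 2P₂ = 4P₁ → 9P₁ - 2P₂ = 51.
Market 2: 11P₂ - 2P₁ = 205.
Eliminating P₂: 11×(1) + 2×(2) gives 95P₁ = 971, so P₁ = 971/95.
Back-substitute into (2): P₂ = (205 + 2×971/95) / 11 = 1947/95.

P₁ = 971/95, P₂ = 1947/95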